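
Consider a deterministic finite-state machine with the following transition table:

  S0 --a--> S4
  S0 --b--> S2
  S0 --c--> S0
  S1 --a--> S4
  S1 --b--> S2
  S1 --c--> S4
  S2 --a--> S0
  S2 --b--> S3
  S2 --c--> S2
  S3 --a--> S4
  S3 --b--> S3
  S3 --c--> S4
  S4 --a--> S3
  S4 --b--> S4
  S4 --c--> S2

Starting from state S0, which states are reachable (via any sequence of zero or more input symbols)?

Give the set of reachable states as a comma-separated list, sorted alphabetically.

Answer: S0, S2, S3, S4

Derivation:
BFS from S0:
  visit S0: S0--a-->S4 (new), S0--b-->S2 (new), S0--c-->S0 (seen)
  visit S4: S4--a-->S3 (new), S4--b-->S4 (seen), S4--c-->S2 (seen)
  visit S2: S2--a-->S0 (seen), S2--b-->S3 (seen), S2--c-->S2 (seen)
  visit S3: S3--a-->S4 (seen), S3--b-->S3 (seen), S3--c-->S4 (seen)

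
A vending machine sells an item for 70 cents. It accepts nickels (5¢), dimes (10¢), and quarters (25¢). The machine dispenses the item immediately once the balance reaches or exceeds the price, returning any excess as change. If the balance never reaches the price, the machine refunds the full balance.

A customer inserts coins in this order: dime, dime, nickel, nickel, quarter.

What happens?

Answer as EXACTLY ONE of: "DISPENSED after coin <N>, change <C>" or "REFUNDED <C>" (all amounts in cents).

Price: 70¢
Coin 1 (dime, 10¢): balance = 10¢
Coin 2 (dime, 10¢): balance = 20¢
Coin 3 (nickel, 5¢): balance = 25¢
Coin 4 (nickel, 5¢): balance = 30¢
Coin 5 (quarter, 25¢): balance = 55¢
All coins inserted, balance 55¢ < price 70¢ → REFUND 55¢

Answer: REFUNDED 55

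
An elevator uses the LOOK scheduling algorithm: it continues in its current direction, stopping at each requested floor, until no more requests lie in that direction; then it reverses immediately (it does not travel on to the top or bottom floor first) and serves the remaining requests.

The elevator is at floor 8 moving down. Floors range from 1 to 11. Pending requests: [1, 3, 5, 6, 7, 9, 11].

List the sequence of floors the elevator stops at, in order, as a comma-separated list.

Answer: 7, 6, 5, 3, 1, 9, 11

Derivation:
Current: 8, moving DOWN
Serve below first (descending): [7, 6, 5, 3, 1]
Then reverse, serve above (ascending): [9, 11]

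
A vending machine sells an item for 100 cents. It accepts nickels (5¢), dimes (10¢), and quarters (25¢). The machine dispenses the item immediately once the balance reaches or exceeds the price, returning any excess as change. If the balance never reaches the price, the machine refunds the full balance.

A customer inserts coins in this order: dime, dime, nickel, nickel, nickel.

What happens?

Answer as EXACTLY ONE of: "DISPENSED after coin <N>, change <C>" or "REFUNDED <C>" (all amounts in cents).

Price: 100¢
Coin 1 (dime, 10¢): balance = 10¢
Coin 2 (dime, 10¢): balance = 20¢
Coin 3 (nickel, 5¢): balance = 25¢
Coin 4 (nickel, 5¢): balance = 30¢
Coin 5 (nickel, 5¢): balance = 35¢
All coins inserted, balance 35¢ < price 100¢ → REFUND 35¢

Answer: REFUNDED 35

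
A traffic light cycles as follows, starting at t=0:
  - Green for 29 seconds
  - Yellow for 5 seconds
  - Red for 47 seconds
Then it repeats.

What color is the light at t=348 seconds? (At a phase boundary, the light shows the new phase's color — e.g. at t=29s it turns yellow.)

Answer: green

Derivation:
Cycle length = 29 + 5 + 47 = 81s
t = 348, phase_t = 348 mod 81 = 24
24 < 29 (green end) → GREEN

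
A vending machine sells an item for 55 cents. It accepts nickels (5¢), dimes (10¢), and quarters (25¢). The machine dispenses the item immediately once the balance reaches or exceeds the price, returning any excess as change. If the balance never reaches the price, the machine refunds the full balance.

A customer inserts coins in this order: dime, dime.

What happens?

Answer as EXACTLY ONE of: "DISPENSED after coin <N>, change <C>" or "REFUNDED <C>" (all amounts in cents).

Answer: REFUNDED 20

Derivation:
Price: 55¢
Coin 1 (dime, 10¢): balance = 10¢
Coin 2 (dime, 10¢): balance = 20¢
All coins inserted, balance 20¢ < price 55¢ → REFUND 20¢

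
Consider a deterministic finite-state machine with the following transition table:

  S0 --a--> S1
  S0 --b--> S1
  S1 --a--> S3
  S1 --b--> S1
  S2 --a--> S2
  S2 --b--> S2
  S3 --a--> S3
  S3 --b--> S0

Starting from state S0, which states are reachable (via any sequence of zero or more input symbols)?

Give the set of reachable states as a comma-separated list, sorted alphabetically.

BFS from S0:
  visit S0: S0--a-->S1 (new), S0--b-->S1 (seen)
  visit S1: S1--a-->S3 (new), S1--b-->S1 (seen)
  visit S3: S3--a-->S3 (seen), S3--b-->S0 (seen)

Answer: S0, S1, S3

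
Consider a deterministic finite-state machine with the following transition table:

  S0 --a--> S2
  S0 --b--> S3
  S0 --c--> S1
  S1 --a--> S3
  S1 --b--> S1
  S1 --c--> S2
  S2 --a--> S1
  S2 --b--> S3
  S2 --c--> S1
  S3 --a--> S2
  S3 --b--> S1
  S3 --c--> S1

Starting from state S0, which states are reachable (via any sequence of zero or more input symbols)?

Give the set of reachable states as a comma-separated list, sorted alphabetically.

BFS from S0:
  visit S0: S0--a-->S2 (new), S0--b-->S3 (new), S0--c-->S1 (new)
  visit S2: S2--a-->S1 (seen), S2--b-->S3 (seen), S2--c-->S1 (seen)
  visit S3: S3--a-->S2 (seen), S3--b-->S1 (seen), S3--c-->S1 (seen)
  visit S1: S1--a-->S3 (seen), S1--b-->S1 (seen), S1--c-->S2 (seen)

Answer: S0, S1, S2, S3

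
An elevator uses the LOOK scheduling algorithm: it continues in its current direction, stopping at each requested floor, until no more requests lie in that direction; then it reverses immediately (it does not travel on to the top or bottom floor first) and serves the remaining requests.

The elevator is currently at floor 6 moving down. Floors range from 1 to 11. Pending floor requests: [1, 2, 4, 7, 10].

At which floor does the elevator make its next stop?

Answer: 4

Derivation:
Current floor: 6, direction: down
Requests above: [7, 10]
Requests below: [1, 2, 4]
Moving down and requests lie below → nearest below is max([1, 2, 4]) = 4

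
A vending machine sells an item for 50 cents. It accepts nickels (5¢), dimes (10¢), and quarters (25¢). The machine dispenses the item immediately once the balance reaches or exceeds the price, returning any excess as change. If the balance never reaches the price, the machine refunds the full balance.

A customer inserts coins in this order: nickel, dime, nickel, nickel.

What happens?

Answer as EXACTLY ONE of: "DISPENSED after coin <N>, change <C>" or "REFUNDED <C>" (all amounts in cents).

Answer: REFUNDED 25

Derivation:
Price: 50¢
Coin 1 (nickel, 5¢): balance = 5¢
Coin 2 (dime, 10¢): balance = 15¢
Coin 3 (nickel, 5¢): balance = 20¢
Coin 4 (nickel, 5¢): balance = 25¢
All coins inserted, balance 25¢ < price 50¢ → REFUND 25¢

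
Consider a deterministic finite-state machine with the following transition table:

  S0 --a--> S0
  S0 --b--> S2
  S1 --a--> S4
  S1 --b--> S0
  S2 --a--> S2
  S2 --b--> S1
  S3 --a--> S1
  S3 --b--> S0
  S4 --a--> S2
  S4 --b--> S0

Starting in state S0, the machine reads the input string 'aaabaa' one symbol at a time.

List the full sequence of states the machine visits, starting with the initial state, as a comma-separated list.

Start: S0
  read 'a': S0 --a--> S0
  read 'a': S0 --a--> S0
  read 'a': S0 --a--> S0
  read 'b': S0 --b--> S2
  read 'a': S2 --a--> S2
  read 'a': S2 --a--> S2

Answer: S0, S0, S0, S0, S2, S2, S2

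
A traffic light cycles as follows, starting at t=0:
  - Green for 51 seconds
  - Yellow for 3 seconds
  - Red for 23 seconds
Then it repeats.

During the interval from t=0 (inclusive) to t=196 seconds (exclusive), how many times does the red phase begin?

Cycle = 51+3+23 = 77s
red phase starts at t = k*77 + 54 for k=0,1,2,...
Need k*77+54 < 196 → k < 1.844
k ∈ {0, ..., 1} → 2 starts

Answer: 2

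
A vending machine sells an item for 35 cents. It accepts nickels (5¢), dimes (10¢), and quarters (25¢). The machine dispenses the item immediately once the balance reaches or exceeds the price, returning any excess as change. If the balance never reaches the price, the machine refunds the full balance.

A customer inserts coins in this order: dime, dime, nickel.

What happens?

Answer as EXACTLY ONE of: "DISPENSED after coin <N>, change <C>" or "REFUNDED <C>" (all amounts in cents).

Price: 35¢
Coin 1 (dime, 10¢): balance = 10¢
Coin 2 (dime, 10¢): balance = 20¢
Coin 3 (nickel, 5¢): balance = 25¢
All coins inserted, balance 25¢ < price 35¢ → REFUND 25¢

Answer: REFUNDED 25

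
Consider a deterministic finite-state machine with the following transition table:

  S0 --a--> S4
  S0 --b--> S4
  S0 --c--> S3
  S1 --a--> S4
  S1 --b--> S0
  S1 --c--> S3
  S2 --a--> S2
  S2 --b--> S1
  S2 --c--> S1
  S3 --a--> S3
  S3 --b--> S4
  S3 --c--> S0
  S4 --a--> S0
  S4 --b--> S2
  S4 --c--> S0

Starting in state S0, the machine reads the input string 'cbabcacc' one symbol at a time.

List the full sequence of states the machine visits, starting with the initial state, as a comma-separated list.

Answer: S0, S3, S4, S0, S4, S0, S4, S0, S3

Derivation:
Start: S0
  read 'c': S0 --c--> S3
  read 'b': S3 --b--> S4
  read 'a': S4 --a--> S0
  read 'b': S0 --b--> S4
  read 'c': S4 --c--> S0
  read 'a': S0 --a--> S4
  read 'c': S4 --c--> S0
  read 'c': S0 --c--> S3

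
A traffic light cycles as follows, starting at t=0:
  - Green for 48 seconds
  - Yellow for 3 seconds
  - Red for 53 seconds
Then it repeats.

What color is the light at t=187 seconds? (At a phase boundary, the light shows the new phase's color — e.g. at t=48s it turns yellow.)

Cycle length = 48 + 3 + 53 = 104s
t = 187, phase_t = 187 mod 104 = 83
83 >= 51 → RED

Answer: red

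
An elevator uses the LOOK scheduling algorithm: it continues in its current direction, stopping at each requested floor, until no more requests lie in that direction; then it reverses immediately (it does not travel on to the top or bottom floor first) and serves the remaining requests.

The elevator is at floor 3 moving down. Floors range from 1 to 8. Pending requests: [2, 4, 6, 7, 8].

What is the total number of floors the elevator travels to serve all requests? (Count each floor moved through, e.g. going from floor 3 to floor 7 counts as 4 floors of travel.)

Answer: 7

Derivation:
Start at floor 3 moving down, LOOK stop order: [2, 4, 6, 7, 8]
  3 → 2: |2-3| = 1, total = 1
  2 → 4: |4-2| = 2, total = 3
  4 → 6: |6-4| = 2, total = 5
  6 → 7: |7-6| = 1, total = 6
  7 → 8: |8-7| = 1, total = 7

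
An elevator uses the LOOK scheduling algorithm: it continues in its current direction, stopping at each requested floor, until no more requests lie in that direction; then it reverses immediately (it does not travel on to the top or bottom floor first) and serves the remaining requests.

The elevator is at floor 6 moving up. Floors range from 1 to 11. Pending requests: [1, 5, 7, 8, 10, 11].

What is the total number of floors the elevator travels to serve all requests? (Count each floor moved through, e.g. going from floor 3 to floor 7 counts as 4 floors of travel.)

Start at floor 6 moving up, LOOK stop order: [7, 8, 10, 11, 5, 1]
  6 → 7: |7-6| = 1, total = 1
  7 → 8: |8-7| = 1, total = 2
  8 → 10: |10-8| = 2, total = 4
  10 → 11: |11-10| = 1, total = 5
  11 → 5: |5-11| = 6, total = 11
  5 → 1: |1-5| = 4, total = 15

Answer: 15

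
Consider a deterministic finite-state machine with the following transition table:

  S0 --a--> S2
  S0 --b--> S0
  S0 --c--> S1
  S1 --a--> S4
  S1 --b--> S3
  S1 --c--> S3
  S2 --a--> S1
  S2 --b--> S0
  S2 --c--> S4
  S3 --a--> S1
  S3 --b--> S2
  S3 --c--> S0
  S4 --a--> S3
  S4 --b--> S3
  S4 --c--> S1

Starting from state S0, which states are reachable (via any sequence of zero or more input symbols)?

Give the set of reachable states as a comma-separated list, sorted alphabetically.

Answer: S0, S1, S2, S3, S4

Derivation:
BFS from S0:
  visit S0: S0--a-->S2 (new), S0--b-->S0 (seen), S0--c-->S1 (new)
  visit S2: S2--a-->S1 (seen), S2--b-->S0 (seen), S2--c-->S4 (new)
  visit S1: S1--a-->S4 (seen), S1--b-->S3 (new), S1--c-->S3 (seen)
  visit S4: S4--a-->S3 (seen), S4--b-->S3 (seen), S4--c-->S1 (seen)
  visit S3: S3--a-->S1 (seen), S3--b-->S2 (seen), S3--c-->S0 (seen)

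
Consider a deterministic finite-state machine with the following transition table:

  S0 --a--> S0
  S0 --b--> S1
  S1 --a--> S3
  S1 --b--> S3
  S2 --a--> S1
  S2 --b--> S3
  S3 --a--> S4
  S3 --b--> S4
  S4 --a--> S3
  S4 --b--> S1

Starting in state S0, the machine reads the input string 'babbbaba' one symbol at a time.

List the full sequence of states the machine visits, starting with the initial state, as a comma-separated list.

Start: S0
  read 'b': S0 --b--> S1
  read 'a': S1 --a--> S3
  read 'b': S3 --b--> S4
  read 'b': S4 --b--> S1
  read 'b': S1 --b--> S3
  read 'a': S3 --a--> S4
  read 'b': S4 --b--> S1
  read 'a': S1 --a--> S3

Answer: S0, S1, S3, S4, S1, S3, S4, S1, S3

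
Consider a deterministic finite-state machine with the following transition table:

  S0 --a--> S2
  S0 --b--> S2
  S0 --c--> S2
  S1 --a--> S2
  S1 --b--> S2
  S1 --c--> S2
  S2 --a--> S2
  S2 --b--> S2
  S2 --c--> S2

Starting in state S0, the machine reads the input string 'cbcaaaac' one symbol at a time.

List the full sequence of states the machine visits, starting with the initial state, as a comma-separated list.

Start: S0
  read 'c': S0 --c--> S2
  read 'b': S2 --b--> S2
  read 'c': S2 --c--> S2
  read 'a': S2 --a--> S2
  read 'a': S2 --a--> S2
  read 'a': S2 --a--> S2
  read 'a': S2 --a--> S2
  read 'c': S2 --c--> S2

Answer: S0, S2, S2, S2, S2, S2, S2, S2, S2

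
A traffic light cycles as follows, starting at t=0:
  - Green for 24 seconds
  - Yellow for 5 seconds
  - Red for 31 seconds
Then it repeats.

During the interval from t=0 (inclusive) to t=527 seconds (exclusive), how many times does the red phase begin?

Cycle = 24+5+31 = 60s
red phase starts at t = k*60 + 29 for k=0,1,2,...
Need k*60+29 < 527 → k < 8.300
k ∈ {0, ..., 8} → 9 starts

Answer: 9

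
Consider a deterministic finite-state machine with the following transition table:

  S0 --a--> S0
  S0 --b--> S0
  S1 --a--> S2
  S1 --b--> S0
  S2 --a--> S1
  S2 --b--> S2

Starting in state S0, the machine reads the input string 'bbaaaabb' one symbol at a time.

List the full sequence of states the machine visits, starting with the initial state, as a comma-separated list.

Answer: S0, S0, S0, S0, S0, S0, S0, S0, S0

Derivation:
Start: S0
  read 'b': S0 --b--> S0
  read 'b': S0 --b--> S0
  read 'a': S0 --a--> S0
  read 'a': S0 --a--> S0
  read 'a': S0 --a--> S0
  read 'a': S0 --a--> S0
  read 'b': S0 --b--> S0
  read 'b': S0 --b--> S0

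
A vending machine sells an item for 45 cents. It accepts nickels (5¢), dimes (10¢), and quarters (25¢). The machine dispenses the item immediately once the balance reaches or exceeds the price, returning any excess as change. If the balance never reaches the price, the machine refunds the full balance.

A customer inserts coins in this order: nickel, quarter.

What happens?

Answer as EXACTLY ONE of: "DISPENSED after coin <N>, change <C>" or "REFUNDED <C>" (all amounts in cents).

Answer: REFUNDED 30

Derivation:
Price: 45¢
Coin 1 (nickel, 5¢): balance = 5¢
Coin 2 (quarter, 25¢): balance = 30¢
All coins inserted, balance 30¢ < price 45¢ → REFUND 30¢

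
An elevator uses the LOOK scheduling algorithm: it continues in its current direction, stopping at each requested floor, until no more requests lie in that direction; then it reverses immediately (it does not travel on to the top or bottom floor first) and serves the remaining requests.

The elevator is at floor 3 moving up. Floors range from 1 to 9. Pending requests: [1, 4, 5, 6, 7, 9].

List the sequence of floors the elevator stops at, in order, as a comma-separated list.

Answer: 4, 5, 6, 7, 9, 1

Derivation:
Current: 3, moving UP
Serve above first (ascending): [4, 5, 6, 7, 9]
Then reverse, serve below (descending): [1]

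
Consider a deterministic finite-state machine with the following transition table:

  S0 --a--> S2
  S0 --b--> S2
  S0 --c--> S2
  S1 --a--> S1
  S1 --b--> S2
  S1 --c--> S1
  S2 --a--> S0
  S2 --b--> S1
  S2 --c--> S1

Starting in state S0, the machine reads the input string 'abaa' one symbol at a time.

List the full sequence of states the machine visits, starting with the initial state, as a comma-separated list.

Answer: S0, S2, S1, S1, S1

Derivation:
Start: S0
  read 'a': S0 --a--> S2
  read 'b': S2 --b--> S1
  read 'a': S1 --a--> S1
  read 'a': S1 --a--> S1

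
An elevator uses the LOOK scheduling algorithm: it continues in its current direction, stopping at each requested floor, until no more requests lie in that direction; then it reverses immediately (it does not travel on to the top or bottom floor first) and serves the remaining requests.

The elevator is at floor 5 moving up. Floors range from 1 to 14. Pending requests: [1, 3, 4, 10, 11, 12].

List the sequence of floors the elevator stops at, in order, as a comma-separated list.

Current: 5, moving UP
Serve above first (ascending): [10, 11, 12]
Then reverse, serve below (descending): [4, 3, 1]

Answer: 10, 11, 12, 4, 3, 1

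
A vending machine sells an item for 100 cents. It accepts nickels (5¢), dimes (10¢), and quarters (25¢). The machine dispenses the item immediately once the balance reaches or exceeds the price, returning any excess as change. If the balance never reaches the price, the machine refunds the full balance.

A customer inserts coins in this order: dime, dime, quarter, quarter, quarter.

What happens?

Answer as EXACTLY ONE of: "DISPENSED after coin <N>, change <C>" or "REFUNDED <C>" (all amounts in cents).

Answer: REFUNDED 95

Derivation:
Price: 100¢
Coin 1 (dime, 10¢): balance = 10¢
Coin 2 (dime, 10¢): balance = 20¢
Coin 3 (quarter, 25¢): balance = 45¢
Coin 4 (quarter, 25¢): balance = 70¢
Coin 5 (quarter, 25¢): balance = 95¢
All coins inserted, balance 95¢ < price 100¢ → REFUND 95¢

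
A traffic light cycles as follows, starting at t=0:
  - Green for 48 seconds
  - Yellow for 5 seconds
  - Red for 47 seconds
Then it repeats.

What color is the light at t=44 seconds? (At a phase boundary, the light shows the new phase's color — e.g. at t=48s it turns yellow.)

Cycle length = 48 + 5 + 47 = 100s
t = 44, phase_t = 44 mod 100 = 44
44 < 48 (green end) → GREEN

Answer: green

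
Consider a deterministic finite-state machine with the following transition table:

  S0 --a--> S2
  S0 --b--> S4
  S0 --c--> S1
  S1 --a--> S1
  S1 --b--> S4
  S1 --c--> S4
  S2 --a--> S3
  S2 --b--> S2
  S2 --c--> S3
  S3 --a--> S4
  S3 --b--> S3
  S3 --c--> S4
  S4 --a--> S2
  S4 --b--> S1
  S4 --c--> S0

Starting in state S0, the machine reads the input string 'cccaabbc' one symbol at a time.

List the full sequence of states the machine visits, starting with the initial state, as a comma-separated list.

Start: S0
  read 'c': S0 --c--> S1
  read 'c': S1 --c--> S4
  read 'c': S4 --c--> S0
  read 'a': S0 --a--> S2
  read 'a': S2 --a--> S3
  read 'b': S3 --b--> S3
  read 'b': S3 --b--> S3
  read 'c': S3 --c--> S4

Answer: S0, S1, S4, S0, S2, S3, S3, S3, S4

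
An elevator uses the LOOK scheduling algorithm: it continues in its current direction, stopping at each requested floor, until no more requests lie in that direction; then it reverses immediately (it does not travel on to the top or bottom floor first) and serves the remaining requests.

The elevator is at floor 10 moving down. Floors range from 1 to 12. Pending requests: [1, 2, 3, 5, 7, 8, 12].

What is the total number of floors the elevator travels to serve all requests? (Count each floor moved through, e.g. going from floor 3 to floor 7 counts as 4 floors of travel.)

Start at floor 10 moving down, LOOK stop order: [8, 7, 5, 3, 2, 1, 12]
  10 → 8: |8-10| = 2, total = 2
  8 → 7: |7-8| = 1, total = 3
  7 → 5: |5-7| = 2, total = 5
  5 → 3: |3-5| = 2, total = 7
  3 → 2: |2-3| = 1, total = 8
  2 → 1: |1-2| = 1, total = 9
  1 → 12: |12-1| = 11, total = 20

Answer: 20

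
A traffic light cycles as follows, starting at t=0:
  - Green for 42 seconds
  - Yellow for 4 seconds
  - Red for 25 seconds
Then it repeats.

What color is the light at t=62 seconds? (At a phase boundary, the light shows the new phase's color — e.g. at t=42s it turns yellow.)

Cycle length = 42 + 4 + 25 = 71s
t = 62, phase_t = 62 mod 71 = 62
62 >= 46 → RED

Answer: red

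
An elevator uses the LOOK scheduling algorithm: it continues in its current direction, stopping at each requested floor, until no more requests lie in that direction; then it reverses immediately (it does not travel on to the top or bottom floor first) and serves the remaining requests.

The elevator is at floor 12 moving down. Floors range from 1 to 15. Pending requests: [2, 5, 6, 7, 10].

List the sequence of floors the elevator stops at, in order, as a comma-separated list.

Current: 12, moving DOWN
Serve below first (descending): [10, 7, 6, 5, 2]
Then reverse, serve above (ascending): []

Answer: 10, 7, 6, 5, 2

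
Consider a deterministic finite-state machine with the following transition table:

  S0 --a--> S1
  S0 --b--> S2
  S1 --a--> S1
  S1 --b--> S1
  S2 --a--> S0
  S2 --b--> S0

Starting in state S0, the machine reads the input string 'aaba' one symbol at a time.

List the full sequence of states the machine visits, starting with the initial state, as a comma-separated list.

Answer: S0, S1, S1, S1, S1

Derivation:
Start: S0
  read 'a': S0 --a--> S1
  read 'a': S1 --a--> S1
  read 'b': S1 --b--> S1
  read 'a': S1 --a--> S1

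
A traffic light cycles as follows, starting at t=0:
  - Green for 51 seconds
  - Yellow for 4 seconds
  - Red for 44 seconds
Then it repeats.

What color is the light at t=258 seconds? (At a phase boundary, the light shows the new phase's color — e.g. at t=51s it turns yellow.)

Answer: red

Derivation:
Cycle length = 51 + 4 + 44 = 99s
t = 258, phase_t = 258 mod 99 = 60
60 >= 55 → RED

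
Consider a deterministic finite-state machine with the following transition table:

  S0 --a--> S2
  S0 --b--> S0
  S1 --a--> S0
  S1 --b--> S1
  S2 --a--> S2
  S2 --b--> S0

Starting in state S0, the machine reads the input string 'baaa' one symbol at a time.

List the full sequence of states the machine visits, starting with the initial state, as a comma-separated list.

Answer: S0, S0, S2, S2, S2

Derivation:
Start: S0
  read 'b': S0 --b--> S0
  read 'a': S0 --a--> S2
  read 'a': S2 --a--> S2
  read 'a': S2 --a--> S2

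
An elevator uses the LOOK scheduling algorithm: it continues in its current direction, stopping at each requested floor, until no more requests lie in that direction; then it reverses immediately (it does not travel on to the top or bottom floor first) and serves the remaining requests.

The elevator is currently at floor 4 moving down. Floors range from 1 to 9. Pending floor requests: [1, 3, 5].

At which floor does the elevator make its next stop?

Current floor: 4, direction: down
Requests above: [5]
Requests below: [1, 3]
Moving down and requests lie below → nearest below is max([1, 3]) = 3

Answer: 3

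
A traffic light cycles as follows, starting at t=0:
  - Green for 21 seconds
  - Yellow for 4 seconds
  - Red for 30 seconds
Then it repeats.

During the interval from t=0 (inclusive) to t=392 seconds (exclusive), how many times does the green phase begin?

Cycle = 21+4+30 = 55s
green phase starts at t = k*55 + 0 for k=0,1,2,...
Need k*55+0 < 392 → k < 7.127
k ∈ {0, ..., 7} → 8 starts

Answer: 8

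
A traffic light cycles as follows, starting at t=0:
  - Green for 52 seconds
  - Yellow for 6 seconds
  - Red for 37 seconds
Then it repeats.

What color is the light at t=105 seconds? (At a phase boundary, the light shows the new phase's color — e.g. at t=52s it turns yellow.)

Answer: green

Derivation:
Cycle length = 52 + 6 + 37 = 95s
t = 105, phase_t = 105 mod 95 = 10
10 < 52 (green end) → GREEN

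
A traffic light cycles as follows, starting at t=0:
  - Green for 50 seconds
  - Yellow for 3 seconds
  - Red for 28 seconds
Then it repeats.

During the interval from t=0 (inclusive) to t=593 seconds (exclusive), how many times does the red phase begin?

Answer: 7

Derivation:
Cycle = 50+3+28 = 81s
red phase starts at t = k*81 + 53 for k=0,1,2,...
Need k*81+53 < 593 → k < 6.667
k ∈ {0, ..., 6} → 7 starts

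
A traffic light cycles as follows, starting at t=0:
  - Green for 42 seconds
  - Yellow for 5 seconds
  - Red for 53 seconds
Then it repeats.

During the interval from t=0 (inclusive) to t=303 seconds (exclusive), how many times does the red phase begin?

Answer: 3

Derivation:
Cycle = 42+5+53 = 100s
red phase starts at t = k*100 + 47 for k=0,1,2,...
Need k*100+47 < 303 → k < 2.560
k ∈ {0, ..., 2} → 3 starts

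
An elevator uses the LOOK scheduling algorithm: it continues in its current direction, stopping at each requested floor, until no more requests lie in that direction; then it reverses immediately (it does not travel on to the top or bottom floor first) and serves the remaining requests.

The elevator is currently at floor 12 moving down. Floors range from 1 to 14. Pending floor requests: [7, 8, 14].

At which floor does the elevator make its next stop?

Answer: 8

Derivation:
Current floor: 12, direction: down
Requests above: [14]
Requests below: [7, 8]
Moving down and requests lie below → nearest below is max([7, 8]) = 8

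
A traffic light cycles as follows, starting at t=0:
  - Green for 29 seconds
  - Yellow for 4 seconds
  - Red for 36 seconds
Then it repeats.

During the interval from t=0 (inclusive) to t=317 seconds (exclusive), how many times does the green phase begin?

Cycle = 29+4+36 = 69s
green phase starts at t = k*69 + 0 for k=0,1,2,...
Need k*69+0 < 317 → k < 4.594
k ∈ {0, ..., 4} → 5 starts

Answer: 5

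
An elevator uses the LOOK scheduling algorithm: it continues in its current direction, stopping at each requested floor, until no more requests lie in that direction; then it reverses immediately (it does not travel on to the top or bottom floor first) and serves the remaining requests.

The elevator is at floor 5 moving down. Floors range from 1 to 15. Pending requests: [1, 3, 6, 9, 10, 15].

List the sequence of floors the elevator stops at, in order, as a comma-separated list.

Current: 5, moving DOWN
Serve below first (descending): [3, 1]
Then reverse, serve above (ascending): [6, 9, 10, 15]

Answer: 3, 1, 6, 9, 10, 15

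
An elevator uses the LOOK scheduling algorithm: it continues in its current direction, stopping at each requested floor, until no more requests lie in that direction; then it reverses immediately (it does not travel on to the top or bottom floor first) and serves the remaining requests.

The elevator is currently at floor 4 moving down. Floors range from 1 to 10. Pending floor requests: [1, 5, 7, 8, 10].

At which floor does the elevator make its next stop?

Current floor: 4, direction: down
Requests above: [5, 7, 8, 10]
Requests below: [1]
Moving down and requests lie below → nearest below is max([1]) = 1

Answer: 1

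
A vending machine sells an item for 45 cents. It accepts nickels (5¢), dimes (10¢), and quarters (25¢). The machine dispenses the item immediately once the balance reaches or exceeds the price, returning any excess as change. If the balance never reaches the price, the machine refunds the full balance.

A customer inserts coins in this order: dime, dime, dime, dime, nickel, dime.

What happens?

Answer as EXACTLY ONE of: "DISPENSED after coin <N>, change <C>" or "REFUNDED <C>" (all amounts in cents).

Answer: DISPENSED after coin 5, change 0

Derivation:
Price: 45¢
Coin 1 (dime, 10¢): balance = 10¢
Coin 2 (dime, 10¢): balance = 20¢
Coin 3 (dime, 10¢): balance = 30¢
Coin 4 (dime, 10¢): balance = 40¢
Coin 5 (nickel, 5¢): balance = 45¢
  → balance >= price → DISPENSE, change = 45 - 45 = 0¢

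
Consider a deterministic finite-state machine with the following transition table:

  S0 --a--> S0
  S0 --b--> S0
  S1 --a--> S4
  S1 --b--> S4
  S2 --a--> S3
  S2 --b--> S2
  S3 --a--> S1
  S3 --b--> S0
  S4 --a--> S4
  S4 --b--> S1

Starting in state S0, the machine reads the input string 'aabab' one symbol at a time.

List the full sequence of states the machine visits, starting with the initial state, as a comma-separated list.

Start: S0
  read 'a': S0 --a--> S0
  read 'a': S0 --a--> S0
  read 'b': S0 --b--> S0
  read 'a': S0 --a--> S0
  read 'b': S0 --b--> S0

Answer: S0, S0, S0, S0, S0, S0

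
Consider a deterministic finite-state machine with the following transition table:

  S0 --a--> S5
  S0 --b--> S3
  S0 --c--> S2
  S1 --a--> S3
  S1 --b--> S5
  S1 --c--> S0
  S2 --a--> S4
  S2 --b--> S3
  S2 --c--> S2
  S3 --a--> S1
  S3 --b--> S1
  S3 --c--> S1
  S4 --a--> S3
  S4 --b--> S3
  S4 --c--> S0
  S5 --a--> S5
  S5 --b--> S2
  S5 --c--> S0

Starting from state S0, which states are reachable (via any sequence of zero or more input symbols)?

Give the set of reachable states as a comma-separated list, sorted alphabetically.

Answer: S0, S1, S2, S3, S4, S5

Derivation:
BFS from S0:
  visit S0: S0--a-->S5 (new), S0--b-->S3 (new), S0--c-->S2 (new)
  visit S5: S5--a-->S5 (seen), S5--b-->S2 (seen), S5--c-->S0 (seen)
  visit S3: S3--a-->S1 (new), S3--b-->S1 (seen), S3--c-->S1 (seen)
  visit S2: S2--a-->S4 (new), S2--b-->S3 (seen), S2--c-->S2 (seen)
  visit S1: S1--a-->S3 (seen), S1--b-->S5 (seen), S1--c-->S0 (seen)
  visit S4: S4--a-->S3 (seen), S4--b-->S3 (seen), S4--c-->S0 (seen)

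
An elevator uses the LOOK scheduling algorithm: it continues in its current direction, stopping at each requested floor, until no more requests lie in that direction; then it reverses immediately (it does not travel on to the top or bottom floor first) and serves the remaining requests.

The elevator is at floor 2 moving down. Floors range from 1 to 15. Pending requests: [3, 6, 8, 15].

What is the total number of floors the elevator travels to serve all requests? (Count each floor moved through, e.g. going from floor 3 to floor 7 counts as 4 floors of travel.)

Start at floor 2 moving down, LOOK stop order: [3, 6, 8, 15]
  2 → 3: |3-2| = 1, total = 1
  3 → 6: |6-3| = 3, total = 4
  6 → 8: |8-6| = 2, total = 6
  8 → 15: |15-8| = 7, total = 13

Answer: 13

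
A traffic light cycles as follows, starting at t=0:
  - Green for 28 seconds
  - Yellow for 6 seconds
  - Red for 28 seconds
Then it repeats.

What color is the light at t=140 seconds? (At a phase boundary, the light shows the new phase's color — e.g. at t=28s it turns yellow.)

Cycle length = 28 + 6 + 28 = 62s
t = 140, phase_t = 140 mod 62 = 16
16 < 28 (green end) → GREEN

Answer: green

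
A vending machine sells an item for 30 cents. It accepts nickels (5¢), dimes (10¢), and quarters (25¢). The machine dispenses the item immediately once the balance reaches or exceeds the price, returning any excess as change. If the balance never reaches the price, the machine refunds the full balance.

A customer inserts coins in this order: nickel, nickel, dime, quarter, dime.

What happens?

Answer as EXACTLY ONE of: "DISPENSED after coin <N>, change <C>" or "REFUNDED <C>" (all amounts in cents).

Answer: DISPENSED after coin 4, change 15

Derivation:
Price: 30¢
Coin 1 (nickel, 5¢): balance = 5¢
Coin 2 (nickel, 5¢): balance = 10¢
Coin 3 (dime, 10¢): balance = 20¢
Coin 4 (quarter, 25¢): balance = 45¢
  → balance >= price → DISPENSE, change = 45 - 30 = 15¢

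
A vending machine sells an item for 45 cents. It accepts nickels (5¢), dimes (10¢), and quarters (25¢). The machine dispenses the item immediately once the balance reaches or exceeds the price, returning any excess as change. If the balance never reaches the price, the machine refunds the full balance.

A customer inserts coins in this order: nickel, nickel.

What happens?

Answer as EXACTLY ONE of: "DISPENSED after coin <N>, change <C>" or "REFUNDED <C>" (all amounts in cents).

Price: 45¢
Coin 1 (nickel, 5¢): balance = 5¢
Coin 2 (nickel, 5¢): balance = 10¢
All coins inserted, balance 10¢ < price 45¢ → REFUND 10¢

Answer: REFUNDED 10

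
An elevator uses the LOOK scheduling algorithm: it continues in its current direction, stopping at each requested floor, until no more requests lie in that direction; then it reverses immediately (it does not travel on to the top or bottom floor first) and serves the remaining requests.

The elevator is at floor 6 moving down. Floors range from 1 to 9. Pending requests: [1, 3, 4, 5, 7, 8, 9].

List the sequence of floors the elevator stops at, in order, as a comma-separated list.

Current: 6, moving DOWN
Serve below first (descending): [5, 4, 3, 1]
Then reverse, serve above (ascending): [7, 8, 9]

Answer: 5, 4, 3, 1, 7, 8, 9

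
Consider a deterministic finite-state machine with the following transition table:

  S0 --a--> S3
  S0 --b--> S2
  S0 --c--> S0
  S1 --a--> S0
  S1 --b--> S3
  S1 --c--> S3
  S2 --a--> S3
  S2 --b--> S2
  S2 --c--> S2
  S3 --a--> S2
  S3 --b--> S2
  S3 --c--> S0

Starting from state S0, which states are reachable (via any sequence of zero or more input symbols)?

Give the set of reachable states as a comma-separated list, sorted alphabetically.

BFS from S0:
  visit S0: S0--a-->S3 (new), S0--b-->S2 (new), S0--c-->S0 (seen)
  visit S3: S3--a-->S2 (seen), S3--b-->S2 (seen), S3--c-->S0 (seen)
  visit S2: S2--a-->S3 (seen), S2--b-->S2 (seen), S2--c-->S2 (seen)

Answer: S0, S2, S3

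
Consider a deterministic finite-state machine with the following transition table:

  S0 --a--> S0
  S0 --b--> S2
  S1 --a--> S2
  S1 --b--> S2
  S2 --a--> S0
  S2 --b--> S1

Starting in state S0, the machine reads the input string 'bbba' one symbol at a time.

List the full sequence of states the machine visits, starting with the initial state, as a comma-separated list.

Start: S0
  read 'b': S0 --b--> S2
  read 'b': S2 --b--> S1
  read 'b': S1 --b--> S2
  read 'a': S2 --a--> S0

Answer: S0, S2, S1, S2, S0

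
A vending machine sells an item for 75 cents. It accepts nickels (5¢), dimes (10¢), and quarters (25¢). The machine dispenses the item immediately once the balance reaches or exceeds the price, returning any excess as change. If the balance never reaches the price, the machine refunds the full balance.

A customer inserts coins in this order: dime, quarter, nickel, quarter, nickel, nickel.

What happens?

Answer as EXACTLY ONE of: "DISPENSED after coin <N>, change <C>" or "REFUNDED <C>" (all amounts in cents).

Price: 75¢
Coin 1 (dime, 10¢): balance = 10¢
Coin 2 (quarter, 25¢): balance = 35¢
Coin 3 (nickel, 5¢): balance = 40¢
Coin 4 (quarter, 25¢): balance = 65¢
Coin 5 (nickel, 5¢): balance = 70¢
Coin 6 (nickel, 5¢): balance = 75¢
  → balance >= price → DISPENSE, change = 75 - 75 = 0¢

Answer: DISPENSED after coin 6, change 0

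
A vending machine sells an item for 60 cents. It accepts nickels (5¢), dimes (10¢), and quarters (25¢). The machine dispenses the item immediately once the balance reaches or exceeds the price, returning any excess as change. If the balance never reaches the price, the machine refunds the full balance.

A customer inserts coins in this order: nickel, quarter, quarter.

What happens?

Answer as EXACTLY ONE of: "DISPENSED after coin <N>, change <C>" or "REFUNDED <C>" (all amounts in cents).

Price: 60¢
Coin 1 (nickel, 5¢): balance = 5¢
Coin 2 (quarter, 25¢): balance = 30¢
Coin 3 (quarter, 25¢): balance = 55¢
All coins inserted, balance 55¢ < price 60¢ → REFUND 55¢

Answer: REFUNDED 55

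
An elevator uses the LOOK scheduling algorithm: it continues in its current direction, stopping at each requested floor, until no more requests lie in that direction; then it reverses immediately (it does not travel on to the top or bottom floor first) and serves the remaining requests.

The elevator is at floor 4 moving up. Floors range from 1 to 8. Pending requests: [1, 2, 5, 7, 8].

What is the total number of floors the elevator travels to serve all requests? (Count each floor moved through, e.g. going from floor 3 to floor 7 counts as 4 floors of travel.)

Start at floor 4 moving up, LOOK stop order: [5, 7, 8, 2, 1]
  4 → 5: |5-4| = 1, total = 1
  5 → 7: |7-5| = 2, total = 3
  7 → 8: |8-7| = 1, total = 4
  8 → 2: |2-8| = 6, total = 10
  2 → 1: |1-2| = 1, total = 11

Answer: 11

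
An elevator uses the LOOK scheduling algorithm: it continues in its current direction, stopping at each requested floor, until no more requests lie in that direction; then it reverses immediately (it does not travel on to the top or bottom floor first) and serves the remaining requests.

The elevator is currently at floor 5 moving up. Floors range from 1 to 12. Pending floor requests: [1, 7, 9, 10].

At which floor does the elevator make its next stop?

Current floor: 5, direction: up
Requests above: [7, 9, 10]
Requests below: [1]
Moving up and requests lie above → nearest above is min([7, 9, 10]) = 7

Answer: 7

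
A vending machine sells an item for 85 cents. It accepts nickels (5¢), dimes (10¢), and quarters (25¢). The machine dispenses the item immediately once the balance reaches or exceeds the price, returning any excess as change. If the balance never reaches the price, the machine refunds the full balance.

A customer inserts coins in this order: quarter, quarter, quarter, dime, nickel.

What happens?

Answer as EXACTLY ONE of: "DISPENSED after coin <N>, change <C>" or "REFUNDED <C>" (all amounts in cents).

Price: 85¢
Coin 1 (quarter, 25¢): balance = 25¢
Coin 2 (quarter, 25¢): balance = 50¢
Coin 3 (quarter, 25¢): balance = 75¢
Coin 4 (dime, 10¢): balance = 85¢
  → balance >= price → DISPENSE, change = 85 - 85 = 0¢

Answer: DISPENSED after coin 4, change 0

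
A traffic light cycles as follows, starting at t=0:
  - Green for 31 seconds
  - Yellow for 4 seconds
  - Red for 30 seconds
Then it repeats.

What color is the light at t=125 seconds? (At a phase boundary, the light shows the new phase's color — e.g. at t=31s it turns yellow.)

Answer: red

Derivation:
Cycle length = 31 + 4 + 30 = 65s
t = 125, phase_t = 125 mod 65 = 60
60 >= 35 → RED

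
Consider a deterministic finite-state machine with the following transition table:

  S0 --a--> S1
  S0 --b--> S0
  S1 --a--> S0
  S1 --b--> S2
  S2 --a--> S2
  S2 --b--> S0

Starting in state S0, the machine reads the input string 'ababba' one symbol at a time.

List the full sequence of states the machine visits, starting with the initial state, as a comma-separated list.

Start: S0
  read 'a': S0 --a--> S1
  read 'b': S1 --b--> S2
  read 'a': S2 --a--> S2
  read 'b': S2 --b--> S0
  read 'b': S0 --b--> S0
  read 'a': S0 --a--> S1

Answer: S0, S1, S2, S2, S0, S0, S1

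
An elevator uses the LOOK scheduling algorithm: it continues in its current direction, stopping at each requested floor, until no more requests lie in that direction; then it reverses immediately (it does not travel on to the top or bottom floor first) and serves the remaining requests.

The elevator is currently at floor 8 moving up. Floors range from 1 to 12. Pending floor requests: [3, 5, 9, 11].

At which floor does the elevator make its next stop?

Answer: 9

Derivation:
Current floor: 8, direction: up
Requests above: [9, 11]
Requests below: [3, 5]
Moving up and requests lie above → nearest above is min([9, 11]) = 9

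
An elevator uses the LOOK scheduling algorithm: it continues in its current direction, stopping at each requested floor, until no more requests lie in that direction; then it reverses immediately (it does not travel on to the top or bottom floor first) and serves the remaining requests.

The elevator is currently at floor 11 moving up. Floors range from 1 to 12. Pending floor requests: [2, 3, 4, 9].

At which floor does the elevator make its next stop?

Answer: 9

Derivation:
Current floor: 11, direction: up
Requests above: []
Requests below: [2, 3, 4, 9]
Moving up but no requests above → reverse; nearest below is max([2, 3, 4, 9]) = 9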